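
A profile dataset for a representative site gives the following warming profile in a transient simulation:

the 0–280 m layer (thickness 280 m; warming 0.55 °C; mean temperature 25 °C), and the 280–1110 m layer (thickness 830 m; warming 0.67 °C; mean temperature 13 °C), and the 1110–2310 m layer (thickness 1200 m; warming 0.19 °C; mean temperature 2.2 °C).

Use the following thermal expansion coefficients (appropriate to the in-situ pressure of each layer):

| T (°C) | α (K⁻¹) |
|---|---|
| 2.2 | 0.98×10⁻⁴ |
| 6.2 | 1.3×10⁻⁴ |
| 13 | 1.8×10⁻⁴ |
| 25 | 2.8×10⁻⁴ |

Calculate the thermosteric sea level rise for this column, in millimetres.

about 170 mm

Layer 1 at 25 °C → α = 2.8×10⁻⁴ K⁻¹
Layer 2 at 13 °C → α = 1.8×10⁻⁴ K⁻¹
Layer 3 at 2.2 °C → α = 0.98×10⁻⁴ K⁻¹
2.8×10⁻⁴ × 0.55 × 280 = 0.04312 m
0.67 × 1.8×10⁻⁴ × 830 = 0.100098 m
1110–2310 m: 1200 × 0.19 × 0.98×10⁻⁴ = 0.022344 m
Δh = 0.04312 + 0.100098 + 0.022344 = 0.165562 m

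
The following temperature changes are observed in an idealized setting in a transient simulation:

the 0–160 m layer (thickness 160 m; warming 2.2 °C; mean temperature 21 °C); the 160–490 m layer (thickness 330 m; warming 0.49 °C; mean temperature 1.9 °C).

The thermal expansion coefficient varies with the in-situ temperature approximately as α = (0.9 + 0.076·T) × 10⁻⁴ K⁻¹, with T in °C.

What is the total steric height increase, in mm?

105 mm of thermosteric rise

Layer 1: α = (0.9 + 0.076×21)×10⁻⁴ = 2.496×10⁻⁴ K⁻¹
Layer 2: α = (0.9 + 0.076×1.9)×10⁻⁴ = 1.0444×10⁻⁴ K⁻¹
Layer 1: 160 × 2.496×10⁻⁴ × 2.2 = 0.0878592 m
160–490 m: 1.0444×10⁻⁴ × 330 × 0.49 = 0.016887948 m
Δh = 0.0878592 + 0.016887948 = 0.104747148 m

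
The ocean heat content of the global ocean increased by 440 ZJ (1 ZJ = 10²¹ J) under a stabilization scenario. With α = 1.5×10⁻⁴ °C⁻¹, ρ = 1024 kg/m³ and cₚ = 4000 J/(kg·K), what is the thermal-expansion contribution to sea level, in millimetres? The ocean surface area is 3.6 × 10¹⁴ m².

44.8 mm

Per unit area: Q = 440×10²¹ / (3.6×10¹⁴) ≈ 1.222×10⁹ J/m²
Δh = αQ/(ρcₚ) = 1.5×10⁻⁴ × 1.222×10⁹ / (1024 × 4000) ≈ 0.044751 m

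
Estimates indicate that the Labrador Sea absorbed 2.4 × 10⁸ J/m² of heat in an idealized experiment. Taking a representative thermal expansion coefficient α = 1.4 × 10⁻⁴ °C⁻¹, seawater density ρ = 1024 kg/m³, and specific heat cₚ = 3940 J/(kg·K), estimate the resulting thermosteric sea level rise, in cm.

Δh = αQ/(ρcₚ) = 1.4×10⁻⁴ × 2.4×10⁸ / (1024 × 3940) ≈ 0.008328 m

Δh = 0.83 cm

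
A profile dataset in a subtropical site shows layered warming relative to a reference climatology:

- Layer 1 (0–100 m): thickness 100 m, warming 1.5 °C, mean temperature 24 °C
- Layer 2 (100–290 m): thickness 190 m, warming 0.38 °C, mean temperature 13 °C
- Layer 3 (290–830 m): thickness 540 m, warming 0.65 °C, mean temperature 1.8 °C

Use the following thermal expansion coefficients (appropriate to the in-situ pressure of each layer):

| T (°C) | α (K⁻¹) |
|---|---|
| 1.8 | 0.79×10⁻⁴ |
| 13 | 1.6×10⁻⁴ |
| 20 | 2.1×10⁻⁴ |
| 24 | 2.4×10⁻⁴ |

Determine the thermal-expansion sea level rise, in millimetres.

75.3 mm

Layer 1 at 24 °C → α = 2.4×10⁻⁴ K⁻¹
Layer 2 at 13 °C → α = 1.6×10⁻⁴ K⁻¹
Layer 3 at 1.8 °C → α = 0.79×10⁻⁴ K⁻¹
100 × 1.5 × 2.4×10⁻⁴ = 0.03600 m
100–290 m: 190 × 1.6×10⁻⁴ × 0.38 = 0.011552 m
540 × 0.65 × 0.79×10⁻⁴ = 0.027729 m
Δh = 0.03600 + 0.011552 + 0.027729 = 0.075281 m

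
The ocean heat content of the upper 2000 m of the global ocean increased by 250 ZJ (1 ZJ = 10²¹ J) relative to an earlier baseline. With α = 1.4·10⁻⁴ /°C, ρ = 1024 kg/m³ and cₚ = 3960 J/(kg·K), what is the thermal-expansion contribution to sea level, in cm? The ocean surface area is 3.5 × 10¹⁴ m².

2.47 cm of thermosteric rise

Per unit area: Q = 250×10²¹ / (3.5×10¹⁴) ≈ 7.143×10⁸ J/m²
Δh = αQ/(ρcₚ) = 1.4×10⁻⁴ × 7.143×10⁸ / (1024 × 3960) ≈ 0.024661 m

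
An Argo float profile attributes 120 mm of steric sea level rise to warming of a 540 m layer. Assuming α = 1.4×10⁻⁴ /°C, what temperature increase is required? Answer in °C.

about 1.59 °C

ΔT = Δh/(αH) = 0.12 / (1.4×10⁻⁴ × 540) ≈ 1.587 °C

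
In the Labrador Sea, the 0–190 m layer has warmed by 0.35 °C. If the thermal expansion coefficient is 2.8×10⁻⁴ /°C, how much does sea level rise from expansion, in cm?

Δh = αΔT·H = 2.8×10⁻⁴ × 0.35 × 190 = 0.01862 m

about 1.86 cm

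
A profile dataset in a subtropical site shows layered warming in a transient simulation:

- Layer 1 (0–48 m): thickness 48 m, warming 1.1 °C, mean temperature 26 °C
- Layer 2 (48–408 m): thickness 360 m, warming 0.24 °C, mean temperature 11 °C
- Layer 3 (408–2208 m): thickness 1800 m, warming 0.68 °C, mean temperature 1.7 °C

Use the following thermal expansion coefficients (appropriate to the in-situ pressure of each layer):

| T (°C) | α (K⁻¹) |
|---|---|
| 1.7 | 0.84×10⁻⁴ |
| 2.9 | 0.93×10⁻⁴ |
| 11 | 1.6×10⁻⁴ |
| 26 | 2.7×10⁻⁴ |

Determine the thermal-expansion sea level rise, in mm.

Layer 1 at 26 °C → α = 2.7×10⁻⁴ K⁻¹
Layer 2 at 11 °C → α = 1.6×10⁻⁴ K⁻¹
Layer 3 at 1.7 °C → α = 0.84×10⁻⁴ K⁻¹
Layer 1: 1.1 × 2.7×10⁻⁴ × 48 = 0.014256 m
1.6×10⁻⁴ × 0.24 × 360 = 0.013824 m
408–2208 m: 0.68 × 0.84×10⁻⁴ × 1800 = 0.102816 m
Δh = 0.014256 + 0.013824 + 0.102816 = 0.130896 m ≈ 130 mm

130 mm of thermosteric rise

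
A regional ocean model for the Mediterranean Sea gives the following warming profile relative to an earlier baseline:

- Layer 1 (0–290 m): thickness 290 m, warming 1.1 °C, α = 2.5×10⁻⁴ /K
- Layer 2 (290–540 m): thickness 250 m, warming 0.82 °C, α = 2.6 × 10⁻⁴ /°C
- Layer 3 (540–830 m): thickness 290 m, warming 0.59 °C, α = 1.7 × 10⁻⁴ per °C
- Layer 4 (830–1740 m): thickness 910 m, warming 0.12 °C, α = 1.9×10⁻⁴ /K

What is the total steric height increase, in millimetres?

290 × 2.5×10⁻⁴ × 1.1 = 0.07975 m
Layer 2: 0.82 × 2.6×10⁻⁴ × 250 = 0.05330 m
Layer 3: 290 × 0.59 × 1.7×10⁻⁴ = 0.029087 m
910 × 0.12 × 1.9×10⁻⁴ = 0.020748 m
Δh = 0.07975 + 0.05330 + 0.029087 + 0.020748 = 0.182885 m ≈ 183 mm

183 mm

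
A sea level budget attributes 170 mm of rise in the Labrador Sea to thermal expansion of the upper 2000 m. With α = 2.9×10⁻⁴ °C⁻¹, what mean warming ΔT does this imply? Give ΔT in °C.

ΔT = Δh/(αH) = 0.17 / (2.9×10⁻⁴ × 2000) ≈ 0.2931 °C

0.293 °C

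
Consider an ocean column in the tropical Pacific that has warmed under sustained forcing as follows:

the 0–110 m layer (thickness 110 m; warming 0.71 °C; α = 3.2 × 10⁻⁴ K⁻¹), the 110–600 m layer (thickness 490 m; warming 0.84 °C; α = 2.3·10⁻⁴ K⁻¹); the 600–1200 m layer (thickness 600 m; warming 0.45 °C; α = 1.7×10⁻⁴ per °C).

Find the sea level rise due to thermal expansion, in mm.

110 × 0.71 × 3.2×10⁻⁴ = 0.024992 m
Layer 2: 2.3×10⁻⁴ × 0.84 × 490 = 0.094668 m
600 × 1.7×10⁻⁴ × 0.45 = 0.04590 m
Δh = 0.024992 + 0.094668 + 0.04590 = 0.16556 m ≈ 166 mm

Δh ≈ 166 mm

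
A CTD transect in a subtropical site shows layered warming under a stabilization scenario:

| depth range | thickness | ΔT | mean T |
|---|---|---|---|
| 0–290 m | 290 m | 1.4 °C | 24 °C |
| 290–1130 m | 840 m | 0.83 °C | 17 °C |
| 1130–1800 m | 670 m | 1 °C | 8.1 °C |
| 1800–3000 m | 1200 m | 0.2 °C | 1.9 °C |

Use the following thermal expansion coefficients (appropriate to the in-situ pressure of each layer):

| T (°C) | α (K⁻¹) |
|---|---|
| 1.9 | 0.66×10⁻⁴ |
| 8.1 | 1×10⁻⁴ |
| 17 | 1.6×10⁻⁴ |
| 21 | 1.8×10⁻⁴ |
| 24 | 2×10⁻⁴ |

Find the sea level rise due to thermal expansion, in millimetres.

Layer 1 at 24 °C → α = 2×10⁻⁴ K⁻¹
Layer 2 at 17 °C → α = 1.6×10⁻⁴ K⁻¹
Layer 3 at 8.1 °C → α = 1×10⁻⁴ K⁻¹
Layer 4 at 1.9 °C → α = 0.66×10⁻⁴ K⁻¹
0–290 m: 2×10⁻⁴ × 1.4 × 290 = 0.08120 m
290–1130 m: 840 × 1.6×10⁻⁴ × 0.83 = 0.111552 m
1×10⁻⁴ × 670 × 1 = 0.06700 m
0.66×10⁻⁴ × 0.2 × 1200 = 0.01584 m
Δh = 0.08120 + 0.111552 + 0.06700 + 0.01584 = 0.275592 m

280 mm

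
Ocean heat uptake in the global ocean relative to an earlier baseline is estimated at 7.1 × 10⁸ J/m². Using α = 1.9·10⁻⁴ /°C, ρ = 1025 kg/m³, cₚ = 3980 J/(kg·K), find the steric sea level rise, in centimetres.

Δh = αQ/(ρcₚ) = 1.9×10⁻⁴ × 7.1×10⁸ / (1025 × 3980) ≈ 0.033068 m

Δh ≈ 3.31 cm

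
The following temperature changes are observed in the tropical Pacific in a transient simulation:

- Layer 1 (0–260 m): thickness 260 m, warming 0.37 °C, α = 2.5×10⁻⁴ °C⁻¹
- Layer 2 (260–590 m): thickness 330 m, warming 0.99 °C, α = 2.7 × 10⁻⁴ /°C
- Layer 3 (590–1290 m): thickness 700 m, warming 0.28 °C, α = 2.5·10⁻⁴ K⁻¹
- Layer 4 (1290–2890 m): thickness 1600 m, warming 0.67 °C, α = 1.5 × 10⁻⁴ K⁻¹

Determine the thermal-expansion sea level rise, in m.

about 0.322 m

Layer 1: 260 × 0.37 × 2.5×10⁻⁴ = 0.02405 m
260–590 m: 2.7×10⁻⁴ × 0.99 × 330 = 0.088209 m
Layer 3: 0.28 × 700 × 2.5×10⁻⁴ = 0.04900 m
1600 × 0.67 × 1.5×10⁻⁴ = 0.16080 m
Δh = 0.02405 + 0.088209 + 0.04900 + 0.16080 = 0.322059 m ≈ 0.322 m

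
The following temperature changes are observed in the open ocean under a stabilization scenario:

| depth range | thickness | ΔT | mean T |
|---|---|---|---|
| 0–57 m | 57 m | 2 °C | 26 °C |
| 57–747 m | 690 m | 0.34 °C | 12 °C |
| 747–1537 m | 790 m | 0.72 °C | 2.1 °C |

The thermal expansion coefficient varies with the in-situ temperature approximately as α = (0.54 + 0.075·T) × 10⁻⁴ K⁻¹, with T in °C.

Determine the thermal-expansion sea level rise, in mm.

Layer 1: α = (0.54 + 0.075×26)×10⁻⁴ = 2.49×10⁻⁴ K⁻¹
Layer 2: α = (0.54 + 0.075×12)×10⁻⁴ = 1.44×10⁻⁴ K⁻¹
Layer 3: α = (0.54 + 0.075×2.1)×10⁻⁴ = 0.6975×10⁻⁴ K⁻¹
2 × 2.49×10⁻⁴ × 57 = 0.028386 m
57–747 m: 690 × 1.44×10⁻⁴ × 0.34 = 0.0337824 m
790 × 0.72 × 0.6975×10⁻⁴ = 0.0396738 m
Δh = 0.028386 + 0.0337824 + 0.0396738 = 0.1018422 m

Δh = 100 mm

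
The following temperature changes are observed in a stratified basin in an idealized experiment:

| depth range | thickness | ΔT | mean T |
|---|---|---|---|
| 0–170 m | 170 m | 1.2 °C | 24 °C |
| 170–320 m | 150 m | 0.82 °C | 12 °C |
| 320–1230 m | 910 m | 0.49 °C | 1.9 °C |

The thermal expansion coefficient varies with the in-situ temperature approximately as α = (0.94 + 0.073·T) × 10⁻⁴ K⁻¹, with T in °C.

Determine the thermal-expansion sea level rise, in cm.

12.5 cm of thermosteric rise

Layer 1: α = (0.94 + 0.073×24)×10⁻⁴ = 2.692×10⁻⁴ K⁻¹
Layer 2: α = (0.94 + 0.073×12)×10⁻⁴ = 1.816×10⁻⁴ K⁻¹
Layer 3: α = (0.94 + 0.073×1.9)×10⁻⁴ = 1.0787×10⁻⁴ K⁻¹
Layer 1: 170 × 1.2 × 2.692×10⁻⁴ = 0.0549168 m
170–320 m: 150 × 0.82 × 1.816×10⁻⁴ = 0.0223368 m
320–1230 m: 1.0787×10⁻⁴ × 0.49 × 910 = 0.048099233 m
Δh = 0.0549168 + 0.0223368 + 0.048099233 = 0.125352833 m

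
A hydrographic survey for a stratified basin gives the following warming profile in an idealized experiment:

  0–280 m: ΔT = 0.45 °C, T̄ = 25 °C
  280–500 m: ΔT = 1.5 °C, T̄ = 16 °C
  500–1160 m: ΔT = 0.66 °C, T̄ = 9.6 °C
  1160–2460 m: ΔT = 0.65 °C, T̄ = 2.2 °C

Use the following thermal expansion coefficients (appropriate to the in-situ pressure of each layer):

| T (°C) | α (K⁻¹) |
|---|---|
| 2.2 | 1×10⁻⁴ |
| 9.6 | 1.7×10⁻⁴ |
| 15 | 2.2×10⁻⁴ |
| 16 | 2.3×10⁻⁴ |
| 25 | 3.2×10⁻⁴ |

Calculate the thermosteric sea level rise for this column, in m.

about 0.275 m

Layer 1 at 25 °C → α = 3.2×10⁻⁴ K⁻¹
Layer 2 at 16 °C → α = 2.3×10⁻⁴ K⁻¹
Layer 3 at 9.6 °C → α = 1.7×10⁻⁴ K⁻¹
Layer 4 at 2.2 °C → α = 1×10⁻⁴ K⁻¹
3.2×10⁻⁴ × 0.45 × 280 = 0.04032 m
1.5 × 2.3×10⁻⁴ × 220 = 0.07590 m
Layer 3: 660 × 1.7×10⁻⁴ × 0.66 = 0.074052 m
0.65 × 1×10⁻⁴ × 1300 = 0.08450 m
Δh = 0.04032 + 0.07590 + 0.074052 + 0.08450 = 0.274772 m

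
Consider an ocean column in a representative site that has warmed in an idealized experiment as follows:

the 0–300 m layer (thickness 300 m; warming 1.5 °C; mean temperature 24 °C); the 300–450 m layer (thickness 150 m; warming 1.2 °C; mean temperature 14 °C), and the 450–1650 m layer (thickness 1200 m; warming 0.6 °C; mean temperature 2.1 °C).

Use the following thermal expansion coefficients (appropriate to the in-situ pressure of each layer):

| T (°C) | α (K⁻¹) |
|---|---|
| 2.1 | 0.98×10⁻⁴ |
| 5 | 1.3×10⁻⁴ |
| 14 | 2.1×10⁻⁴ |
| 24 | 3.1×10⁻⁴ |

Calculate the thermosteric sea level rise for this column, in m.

Δh ≈ 0.25 m

Layer 1 at 24 °C → α = 3.1×10⁻⁴ K⁻¹
Layer 2 at 14 °C → α = 2.1×10⁻⁴ K⁻¹
Layer 3 at 2.1 °C → α = 0.98×10⁻⁴ K⁻¹
Layer 1: 300 × 1.5 × 3.1×10⁻⁴ = 0.13950 m
300–450 m: 1.2 × 150 × 2.1×10⁻⁴ = 0.03780 m
1200 × 0.6 × 0.98×10⁻⁴ = 0.07056 m
Δh = 0.13950 + 0.03780 + 0.07056 = 0.24786 m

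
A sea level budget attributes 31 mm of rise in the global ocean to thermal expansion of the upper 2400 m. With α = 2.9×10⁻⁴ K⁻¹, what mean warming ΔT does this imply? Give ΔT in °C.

0.045 °C

ΔT = Δh/(αH) = 0.031 / (2.9×10⁻⁴ × 2400) ≈ 0.04454 °C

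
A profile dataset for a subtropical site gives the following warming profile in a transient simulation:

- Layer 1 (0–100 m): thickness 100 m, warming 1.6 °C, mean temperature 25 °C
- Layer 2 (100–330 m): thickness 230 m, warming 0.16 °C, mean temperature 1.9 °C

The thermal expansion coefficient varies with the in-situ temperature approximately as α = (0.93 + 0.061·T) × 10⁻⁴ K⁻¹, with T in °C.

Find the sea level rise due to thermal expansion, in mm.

Layer 1: α = (0.93 + 0.061×25)×10⁻⁴ = 2.455×10⁻⁴ K⁻¹
Layer 2: α = (0.93 + 0.061×1.9)×10⁻⁴ = 1.0459×10⁻⁴ K⁻¹
100 × 1.6 × 2.455×10⁻⁴ = 0.03928 m
100–330 m: 230 × 1.0459×10⁻⁴ × 0.16 = 0.003848912 m
Δh = 0.03928 + 0.003848912 = 0.043128912 m

43.1 mm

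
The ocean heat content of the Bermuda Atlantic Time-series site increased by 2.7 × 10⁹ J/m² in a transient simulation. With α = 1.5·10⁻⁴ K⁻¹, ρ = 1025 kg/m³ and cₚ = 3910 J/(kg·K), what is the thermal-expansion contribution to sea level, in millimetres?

Δh = αQ/(ρcₚ) = 1.5×10⁻⁴ × 2.7×10⁹ / (1025 × 3910) ≈ 0.10105 m

about 101 mm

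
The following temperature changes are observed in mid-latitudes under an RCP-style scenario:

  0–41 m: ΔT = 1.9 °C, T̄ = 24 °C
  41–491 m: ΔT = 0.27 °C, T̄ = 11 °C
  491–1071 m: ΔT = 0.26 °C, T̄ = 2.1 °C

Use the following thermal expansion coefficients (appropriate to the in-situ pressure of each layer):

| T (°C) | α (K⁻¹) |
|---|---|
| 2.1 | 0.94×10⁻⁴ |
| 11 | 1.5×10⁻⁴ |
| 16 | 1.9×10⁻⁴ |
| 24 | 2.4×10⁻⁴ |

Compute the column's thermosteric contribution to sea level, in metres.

about 0.0511 m

Layer 1 at 24 °C → α = 2.4×10⁻⁴ K⁻¹
Layer 2 at 11 °C → α = 1.5×10⁻⁴ K⁻¹
Layer 3 at 2.1 °C → α = 0.94×10⁻⁴ K⁻¹
0–41 m: 41 × 2.4×10⁻⁴ × 1.9 = 0.018696 m
41–491 m: 450 × 0.27 × 1.5×10⁻⁴ = 0.018225 m
0.26 × 580 × 0.94×10⁻⁴ = 0.0141752 m
Δh = 0.018696 + 0.018225 + 0.0141752 = 0.0510962 m ≈ 0.0511 m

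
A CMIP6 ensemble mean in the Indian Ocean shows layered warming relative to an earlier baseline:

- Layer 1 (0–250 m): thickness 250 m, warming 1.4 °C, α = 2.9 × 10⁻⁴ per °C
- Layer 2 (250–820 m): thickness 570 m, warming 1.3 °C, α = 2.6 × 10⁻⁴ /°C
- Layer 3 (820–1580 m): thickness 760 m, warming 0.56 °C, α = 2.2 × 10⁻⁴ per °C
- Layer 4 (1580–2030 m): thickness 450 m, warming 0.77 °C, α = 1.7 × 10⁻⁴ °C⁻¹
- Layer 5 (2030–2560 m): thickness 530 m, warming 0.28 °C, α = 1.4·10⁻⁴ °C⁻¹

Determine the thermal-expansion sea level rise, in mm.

467 mm

Layer 1: 1.4 × 2.9×10⁻⁴ × 250 = 0.10150 m
250–820 m: 2.6×10⁻⁴ × 570 × 1.3 = 0.19266 m
Layer 3: 760 × 0.56 × 2.2×10⁻⁴ = 0.093632 m
1580–2030 m: 1.7×10⁻⁴ × 450 × 0.77 = 0.058905 m
1.4×10⁻⁴ × 0.28 × 530 = 0.020776 m
Δh = 0.10150 + 0.19266 + 0.093632 + 0.058905 + 0.020776 = 0.467473 m ≈ 467 mm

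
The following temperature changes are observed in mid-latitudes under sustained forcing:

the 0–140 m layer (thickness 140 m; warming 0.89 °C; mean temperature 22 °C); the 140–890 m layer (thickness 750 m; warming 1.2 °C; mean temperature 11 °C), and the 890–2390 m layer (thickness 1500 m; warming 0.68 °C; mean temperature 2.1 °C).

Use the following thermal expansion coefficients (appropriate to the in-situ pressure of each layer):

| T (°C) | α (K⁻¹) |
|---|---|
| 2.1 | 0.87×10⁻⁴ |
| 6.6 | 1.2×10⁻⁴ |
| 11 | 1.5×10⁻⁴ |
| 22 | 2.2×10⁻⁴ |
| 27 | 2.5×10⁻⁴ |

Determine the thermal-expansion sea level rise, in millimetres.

Layer 1 at 22 °C → α = 2.2×10⁻⁴ K⁻¹
Layer 2 at 11 °C → α = 1.5×10⁻⁴ K⁻¹
Layer 3 at 2.1 °C → α = 0.87×10⁻⁴ K⁻¹
140 × 2.2×10⁻⁴ × 0.89 = 0.027412 m
Layer 2: 750 × 1.5×10⁻⁴ × 1.2 = 0.13500 m
Layer 3: 0.68 × 1500 × 0.87×10⁻⁴ = 0.08874 m
Δh = 0.027412 + 0.13500 + 0.08874 = 0.251152 m

251 mm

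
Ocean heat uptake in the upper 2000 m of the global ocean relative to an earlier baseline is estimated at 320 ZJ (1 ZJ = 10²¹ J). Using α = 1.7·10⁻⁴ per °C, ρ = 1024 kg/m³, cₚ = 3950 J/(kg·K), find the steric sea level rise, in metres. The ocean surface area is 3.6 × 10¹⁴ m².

Per unit area: Q = 320×10²¹ / (3.6×10¹⁴) ≈ 8.889×10⁸ J/m²
Δh = αQ/(ρcₚ) = 1.7×10⁻⁴ × 8.889×10⁸ / (1024 × 3950) ≈ 0.03736 m

0.0374 m of thermosteric rise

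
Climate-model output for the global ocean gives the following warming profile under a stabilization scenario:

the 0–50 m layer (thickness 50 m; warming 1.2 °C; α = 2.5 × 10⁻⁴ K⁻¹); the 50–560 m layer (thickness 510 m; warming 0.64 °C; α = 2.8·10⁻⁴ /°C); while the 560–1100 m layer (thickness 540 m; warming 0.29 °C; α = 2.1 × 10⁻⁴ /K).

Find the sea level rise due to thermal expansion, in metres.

Layer 1: 1.2 × 2.5×10⁻⁴ × 50 = 0.01500 m
50–560 m: 0.64 × 2.8×10⁻⁴ × 510 = 0.091392 m
2.1×10⁻⁴ × 540 × 0.29 = 0.032886 m
Δh = 0.01500 + 0.091392 + 0.032886 = 0.139278 m ≈ 0.139 m

Δh ≈ 0.139 m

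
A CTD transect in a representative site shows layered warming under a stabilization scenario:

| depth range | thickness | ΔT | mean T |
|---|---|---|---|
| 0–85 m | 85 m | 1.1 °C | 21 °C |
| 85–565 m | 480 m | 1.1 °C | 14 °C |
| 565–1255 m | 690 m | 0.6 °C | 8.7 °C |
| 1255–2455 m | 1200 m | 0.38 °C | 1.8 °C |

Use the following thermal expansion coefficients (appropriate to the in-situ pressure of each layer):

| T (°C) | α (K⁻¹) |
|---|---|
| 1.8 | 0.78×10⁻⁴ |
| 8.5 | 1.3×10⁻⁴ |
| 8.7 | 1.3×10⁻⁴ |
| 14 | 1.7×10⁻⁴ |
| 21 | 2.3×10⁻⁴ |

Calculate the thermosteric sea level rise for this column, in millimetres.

201 mm

Layer 1 at 21 °C → α = 2.3×10⁻⁴ K⁻¹
Layer 2 at 14 °C → α = 1.7×10⁻⁴ K⁻¹
Layer 3 at 8.7 °C → α = 1.3×10⁻⁴ K⁻¹
Layer 4 at 1.8 °C → α = 0.78×10⁻⁴ K⁻¹
Layer 1: 2.3×10⁻⁴ × 1.1 × 85 = 0.021505 m
1.7×10⁻⁴ × 1.1 × 480 = 0.08976 m
Layer 3: 1.3×10⁻⁴ × 690 × 0.6 = 0.05382 m
1255–2455 m: 0.38 × 1200 × 0.78×10⁻⁴ = 0.035568 m
Δh = 0.021505 + 0.08976 + 0.05382 + 0.035568 = 0.200653 m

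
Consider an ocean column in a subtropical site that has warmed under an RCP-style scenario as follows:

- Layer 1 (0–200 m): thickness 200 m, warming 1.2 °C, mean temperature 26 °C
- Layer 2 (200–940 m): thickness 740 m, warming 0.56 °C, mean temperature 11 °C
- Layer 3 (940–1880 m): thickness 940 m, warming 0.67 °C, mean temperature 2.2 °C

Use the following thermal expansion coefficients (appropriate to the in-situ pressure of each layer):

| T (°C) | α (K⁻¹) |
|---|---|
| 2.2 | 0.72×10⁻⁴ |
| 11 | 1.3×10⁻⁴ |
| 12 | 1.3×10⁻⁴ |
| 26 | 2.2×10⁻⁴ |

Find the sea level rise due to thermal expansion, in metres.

Layer 1 at 26 °C → α = 2.2×10⁻⁴ K⁻¹
Layer 2 at 11 °C → α = 1.3×10⁻⁴ K⁻¹
Layer 3 at 2.2 °C → α = 0.72×10⁻⁴ K⁻¹
0–200 m: 2.2×10⁻⁴ × 1.2 × 200 = 0.05280 m
740 × 0.56 × 1.3×10⁻⁴ = 0.053872 m
940–1880 m: 940 × 0.72×10⁻⁴ × 0.67 = 0.0453456 m
Δh = 0.05280 + 0.053872 + 0.0453456 = 0.1520176 m

0.15 m of thermosteric rise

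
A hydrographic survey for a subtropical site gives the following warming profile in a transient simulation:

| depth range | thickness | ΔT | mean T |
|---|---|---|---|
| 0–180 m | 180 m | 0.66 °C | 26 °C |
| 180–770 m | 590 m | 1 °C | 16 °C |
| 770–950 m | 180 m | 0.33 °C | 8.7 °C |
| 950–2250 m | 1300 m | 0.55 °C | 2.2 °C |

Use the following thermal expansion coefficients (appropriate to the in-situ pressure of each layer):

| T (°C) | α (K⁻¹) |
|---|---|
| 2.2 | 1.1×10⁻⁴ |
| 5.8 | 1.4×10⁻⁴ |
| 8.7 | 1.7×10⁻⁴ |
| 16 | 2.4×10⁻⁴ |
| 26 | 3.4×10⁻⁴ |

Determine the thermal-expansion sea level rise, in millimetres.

Layer 1 at 26 °C → α = 3.4×10⁻⁴ K⁻¹
Layer 2 at 16 °C → α = 2.4×10⁻⁴ K⁻¹
Layer 3 at 8.7 °C → α = 1.7×10⁻⁴ K⁻¹
Layer 4 at 2.2 °C → α = 1.1×10⁻⁴ K⁻¹
0–180 m: 3.4×10⁻⁴ × 180 × 0.66 = 0.040392 m
180–770 m: 1 × 590 × 2.4×10⁻⁴ = 0.14160 m
770–950 m: 180 × 0.33 × 1.7×10⁻⁴ = 0.010098 m
Layer 4: 0.55 × 1.1×10⁻⁴ × 1300 = 0.07865 m
Δh = 0.040392 + 0.14160 + 0.010098 + 0.07865 = 0.27074 m

Δh ≈ 271 mm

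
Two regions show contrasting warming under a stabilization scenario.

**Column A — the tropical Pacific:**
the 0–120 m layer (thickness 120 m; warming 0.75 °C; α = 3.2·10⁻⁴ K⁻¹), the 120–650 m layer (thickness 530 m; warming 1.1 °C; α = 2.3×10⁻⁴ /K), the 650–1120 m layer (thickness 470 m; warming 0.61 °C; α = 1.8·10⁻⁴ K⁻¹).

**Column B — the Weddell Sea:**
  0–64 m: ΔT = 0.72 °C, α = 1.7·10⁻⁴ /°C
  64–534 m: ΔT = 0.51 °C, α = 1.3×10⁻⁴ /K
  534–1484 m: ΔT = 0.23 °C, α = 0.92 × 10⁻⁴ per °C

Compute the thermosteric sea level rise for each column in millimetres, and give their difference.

A: 214 mm; B: 59.1 mm; difference 155 mm

A Layer 1: 3.2×10⁻⁴ × 0.75 × 120 = 0.02880 m
A Layer 2: 2.3×10⁻⁴ × 1.1 × 530 = 0.13409 m
A Layer 3: 1.8×10⁻⁴ × 470 × 0.61 = 0.051606 m
A total: 0.214496 m
B 0–64 m: 0.72 × 1.7×10⁻⁴ × 64 = 0.0078336 m
B Layer 2: 1.3×10⁻⁴ × 0.51 × 470 = 0.031161 m
B 950 × 0.23 × 0.92×10⁻⁴ = 0.020102 m
B total: 0.0590966 m
Difference: 0.214496 − 0.0590966 = 0.1553994 m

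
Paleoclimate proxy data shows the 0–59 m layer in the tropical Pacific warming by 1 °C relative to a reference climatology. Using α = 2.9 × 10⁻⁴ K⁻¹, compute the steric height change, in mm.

about 17.1 mm

Δh = αΔT·H = 2.9×10⁻⁴ × 1 × 59 = 0.01711 m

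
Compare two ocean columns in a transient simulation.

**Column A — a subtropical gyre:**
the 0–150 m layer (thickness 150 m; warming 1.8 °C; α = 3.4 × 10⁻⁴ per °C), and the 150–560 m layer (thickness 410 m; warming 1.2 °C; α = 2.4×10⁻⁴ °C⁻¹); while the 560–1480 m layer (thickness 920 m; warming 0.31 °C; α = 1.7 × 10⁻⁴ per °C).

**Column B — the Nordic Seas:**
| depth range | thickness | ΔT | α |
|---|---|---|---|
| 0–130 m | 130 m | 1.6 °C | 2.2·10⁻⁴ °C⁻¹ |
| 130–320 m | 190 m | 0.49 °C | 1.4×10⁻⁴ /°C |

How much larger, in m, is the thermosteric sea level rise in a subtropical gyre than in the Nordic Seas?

A 150 × 1.8 × 3.4×10⁻⁴ = 0.09180 m
A Layer 2: 2.4×10⁻⁴ × 1.2 × 410 = 0.11808 m
A Layer 3: 920 × 1.7×10⁻⁴ × 0.31 = 0.048484 m
A total: 0.258364 m
B Layer 1: 130 × 1.6 × 2.2×10⁻⁴ = 0.04576 m
B 190 × 1.4×10⁻⁴ × 0.49 = 0.013034 m
B total: 0.058794 m
Difference: 0.258364 − 0.058794 = 0.19957 m

0.20 m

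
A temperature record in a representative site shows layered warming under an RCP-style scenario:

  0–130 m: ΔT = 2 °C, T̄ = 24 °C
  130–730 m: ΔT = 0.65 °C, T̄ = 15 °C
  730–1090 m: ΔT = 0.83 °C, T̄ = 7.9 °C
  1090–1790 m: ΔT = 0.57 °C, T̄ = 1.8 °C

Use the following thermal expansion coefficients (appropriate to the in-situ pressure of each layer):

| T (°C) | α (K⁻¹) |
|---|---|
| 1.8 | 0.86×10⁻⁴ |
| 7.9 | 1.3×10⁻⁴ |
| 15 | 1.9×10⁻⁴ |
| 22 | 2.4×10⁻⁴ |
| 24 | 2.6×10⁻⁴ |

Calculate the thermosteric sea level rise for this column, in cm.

about 21.5 cm

Layer 1 at 24 °C → α = 2.6×10⁻⁴ K⁻¹
Layer 2 at 15 °C → α = 1.9×10⁻⁴ K⁻¹
Layer 3 at 7.9 °C → α = 1.3×10⁻⁴ K⁻¹
Layer 4 at 1.8 °C → α = 0.86×10⁻⁴ K⁻¹
0–130 m: 2.6×10⁻⁴ × 130 × 2 = 0.06760 m
130–730 m: 600 × 1.9×10⁻⁴ × 0.65 = 0.07410 m
Layer 3: 1.3×10⁻⁴ × 360 × 0.83 = 0.038844 m
1090–1790 m: 700 × 0.57 × 0.86×10⁻⁴ = 0.034314 m
Δh = 0.06760 + 0.07410 + 0.038844 + 0.034314 = 0.214858 m ≈ 21.5 cm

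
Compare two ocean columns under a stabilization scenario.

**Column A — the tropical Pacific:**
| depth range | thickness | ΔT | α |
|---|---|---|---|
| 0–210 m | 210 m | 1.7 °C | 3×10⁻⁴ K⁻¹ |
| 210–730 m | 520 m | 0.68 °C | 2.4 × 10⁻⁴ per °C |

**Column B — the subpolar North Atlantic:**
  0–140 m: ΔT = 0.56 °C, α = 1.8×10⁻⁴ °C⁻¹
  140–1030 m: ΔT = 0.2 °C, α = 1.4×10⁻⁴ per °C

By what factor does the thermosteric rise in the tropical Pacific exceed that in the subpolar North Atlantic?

A 0–210 m: 210 × 1.7 × 3×10⁻⁴ = 0.10710 m
A 210–730 m: 2.4×10⁻⁴ × 520 × 0.68 = 0.084864 m
A total: 0.191964 m
B 0–140 m: 140 × 0.56 × 1.8×10⁻⁴ = 0.014112 m
B Layer 2: 890 × 1.4×10⁻⁴ × 0.2 = 0.02492 m
B total: 0.039032 m
Ratio: 0.191964 / 0.039032 ≈ 4.918

≈ 4.9×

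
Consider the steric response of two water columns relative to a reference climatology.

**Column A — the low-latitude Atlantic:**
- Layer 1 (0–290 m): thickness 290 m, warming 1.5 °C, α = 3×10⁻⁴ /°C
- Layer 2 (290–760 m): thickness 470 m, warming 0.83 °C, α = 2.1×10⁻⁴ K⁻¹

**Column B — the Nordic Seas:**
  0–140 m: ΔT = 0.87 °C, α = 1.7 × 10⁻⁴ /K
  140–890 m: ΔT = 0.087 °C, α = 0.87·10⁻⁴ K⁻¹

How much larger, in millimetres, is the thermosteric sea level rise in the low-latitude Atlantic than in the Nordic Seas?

A 0–290 m: 1.5 × 290 × 3×10⁻⁴ = 0.13050 m
A 2.1×10⁻⁴ × 0.83 × 470 = 0.081921 m
A total: 0.212421 m
B Layer 1: 1.7×10⁻⁴ × 140 × 0.87 = 0.020706 m
B 0.087 × 750 × 0.87×10⁻⁴ = 0.00567675 m
B total: 0.02638275 m
Difference: 0.212421 − 0.02638275 = 0.18603825 m

Δh_A − Δh_B ≈ 186 mm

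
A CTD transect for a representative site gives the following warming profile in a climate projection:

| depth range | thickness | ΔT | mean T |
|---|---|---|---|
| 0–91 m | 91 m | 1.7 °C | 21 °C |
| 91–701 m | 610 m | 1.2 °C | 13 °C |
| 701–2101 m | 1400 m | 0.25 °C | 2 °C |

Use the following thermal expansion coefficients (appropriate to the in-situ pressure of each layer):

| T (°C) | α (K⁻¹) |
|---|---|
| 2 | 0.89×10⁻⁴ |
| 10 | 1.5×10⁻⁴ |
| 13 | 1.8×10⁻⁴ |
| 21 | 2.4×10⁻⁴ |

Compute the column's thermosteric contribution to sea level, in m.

about 0.200 m

Layer 1 at 21 °C → α = 2.4×10⁻⁴ K⁻¹
Layer 2 at 13 °C → α = 1.8×10⁻⁴ K⁻¹
Layer 3 at 2 °C → α = 0.89×10⁻⁴ K⁻¹
Layer 1: 2.4×10⁻⁴ × 91 × 1.7 = 0.037128 m
610 × 1.8×10⁻⁴ × 1.2 = 0.13176 m
701–2101 m: 0.25 × 1400 × 0.89×10⁻⁴ = 0.03115 m
Δh = 0.037128 + 0.13176 + 0.03115 = 0.200038 m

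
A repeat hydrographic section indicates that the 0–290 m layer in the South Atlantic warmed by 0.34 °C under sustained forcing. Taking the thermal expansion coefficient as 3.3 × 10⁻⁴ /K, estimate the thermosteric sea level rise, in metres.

Δh = αΔT·H = 3.3×10⁻⁴ × 0.34 × 290 = 0.032538 m

about 0.0325 m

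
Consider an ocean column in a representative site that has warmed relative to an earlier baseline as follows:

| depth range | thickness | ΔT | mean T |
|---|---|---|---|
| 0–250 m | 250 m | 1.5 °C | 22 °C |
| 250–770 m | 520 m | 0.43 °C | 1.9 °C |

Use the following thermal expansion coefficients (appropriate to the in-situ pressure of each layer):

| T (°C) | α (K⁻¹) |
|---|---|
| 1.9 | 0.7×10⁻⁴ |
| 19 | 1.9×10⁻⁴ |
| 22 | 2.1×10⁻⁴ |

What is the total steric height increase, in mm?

Δh ≈ 94.4 mm

Layer 1 at 22 °C → α = 2.1×10⁻⁴ K⁻¹
Layer 2 at 1.9 °C → α = 0.7×10⁻⁴ K⁻¹
1.5 × 250 × 2.1×10⁻⁴ = 0.07875 m
0.43 × 520 × 0.7×10⁻⁴ = 0.015652 m
Δh = 0.07875 + 0.015652 = 0.094402 m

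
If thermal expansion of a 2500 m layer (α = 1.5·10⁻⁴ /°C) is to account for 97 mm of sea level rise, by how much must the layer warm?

ΔT = Δh/(αH) = 0.097 / (1.5×10⁻⁴ × 2500) ≈ 0.2587 °C

0.259 °C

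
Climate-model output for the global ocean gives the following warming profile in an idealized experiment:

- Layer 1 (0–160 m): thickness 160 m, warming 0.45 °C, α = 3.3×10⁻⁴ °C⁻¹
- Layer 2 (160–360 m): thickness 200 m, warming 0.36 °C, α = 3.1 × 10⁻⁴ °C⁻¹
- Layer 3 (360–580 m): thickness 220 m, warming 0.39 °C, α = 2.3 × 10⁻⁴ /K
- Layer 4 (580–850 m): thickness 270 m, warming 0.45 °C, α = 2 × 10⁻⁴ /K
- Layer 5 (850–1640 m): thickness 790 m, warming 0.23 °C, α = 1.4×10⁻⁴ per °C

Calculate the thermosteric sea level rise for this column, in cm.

Layer 1: 3.3×10⁻⁴ × 160 × 0.45 = 0.02376 m
160–360 m: 3.1×10⁻⁴ × 0.36 × 200 = 0.02232 m
0.39 × 220 × 2.3×10⁻⁴ = 0.019734 m
2×10⁻⁴ × 0.45 × 270 = 0.02430 m
0.23 × 790 × 1.4×10⁻⁴ = 0.025438 m
Δh = 0.02376 + 0.02232 + 0.019734 + 0.02430 + 0.025438 = 0.115552 m

12 cm of thermosteric rise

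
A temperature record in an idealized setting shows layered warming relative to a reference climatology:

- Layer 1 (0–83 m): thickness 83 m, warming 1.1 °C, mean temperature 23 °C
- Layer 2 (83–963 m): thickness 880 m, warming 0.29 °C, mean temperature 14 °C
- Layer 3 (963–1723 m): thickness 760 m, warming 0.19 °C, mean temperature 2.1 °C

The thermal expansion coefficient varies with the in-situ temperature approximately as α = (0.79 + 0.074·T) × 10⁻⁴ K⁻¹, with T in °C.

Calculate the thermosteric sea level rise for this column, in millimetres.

Δh ≈ 83.0 mm

Layer 1: α = (0.79 + 0.074×23)×10⁻⁴ = 2.492×10⁻⁴ K⁻¹
Layer 2: α = (0.79 + 0.074×14)×10⁻⁴ = 1.826×10⁻⁴ K⁻¹
Layer 3: α = (0.79 + 0.074×2.1)×10⁻⁴ = 0.9454×10⁻⁴ K⁻¹
2.492×10⁻⁴ × 1.1 × 83 = 0.02275196 m
0.29 × 880 × 1.826×10⁻⁴ = 0.04659952 m
963–1723 m: 0.19 × 760 × 0.9454×10⁻⁴ = 0.013651576 m
Δh = 0.02275196 + 0.04659952 + 0.013651576 = 0.083003056 m ≈ 83.0 mm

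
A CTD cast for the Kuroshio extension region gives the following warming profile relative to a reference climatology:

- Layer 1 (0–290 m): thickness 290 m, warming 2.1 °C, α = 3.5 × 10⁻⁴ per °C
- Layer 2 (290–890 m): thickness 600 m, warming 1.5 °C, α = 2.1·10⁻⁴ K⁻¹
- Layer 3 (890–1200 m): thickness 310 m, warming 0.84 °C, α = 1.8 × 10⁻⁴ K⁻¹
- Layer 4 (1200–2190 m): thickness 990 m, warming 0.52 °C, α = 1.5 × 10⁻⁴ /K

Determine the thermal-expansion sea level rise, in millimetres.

Δh = 530 mm

Layer 1: 2.1 × 290 × 3.5×10⁻⁴ = 0.21315 m
2.1×10⁻⁴ × 1.5 × 600 = 0.18900 m
310 × 1.8×10⁻⁴ × 0.84 = 0.046872 m
1200–2190 m: 1.5×10⁻⁴ × 990 × 0.52 = 0.07722 m
Δh = 0.21315 + 0.18900 + 0.046872 + 0.07722 = 0.526242 m ≈ 530 mm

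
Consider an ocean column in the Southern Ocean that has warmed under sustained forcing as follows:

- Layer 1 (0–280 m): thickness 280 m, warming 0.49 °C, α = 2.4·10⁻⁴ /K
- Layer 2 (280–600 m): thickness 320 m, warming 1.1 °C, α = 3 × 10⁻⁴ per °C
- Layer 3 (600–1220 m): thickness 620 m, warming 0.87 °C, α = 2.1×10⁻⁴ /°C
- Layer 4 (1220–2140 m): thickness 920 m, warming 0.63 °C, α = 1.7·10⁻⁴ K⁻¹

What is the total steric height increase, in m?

about 0.350 m

0–280 m: 2.4×10⁻⁴ × 280 × 0.49 = 0.032928 m
Layer 2: 3×10⁻⁴ × 320 × 1.1 = 0.10560 m
600–1220 m: 620 × 2.1×10⁻⁴ × 0.87 = 0.113274 m
Layer 4: 1.7×10⁻⁴ × 0.63 × 920 = 0.098532 m
Δh = 0.032928 + 0.10560 + 0.113274 + 0.098532 = 0.350334 m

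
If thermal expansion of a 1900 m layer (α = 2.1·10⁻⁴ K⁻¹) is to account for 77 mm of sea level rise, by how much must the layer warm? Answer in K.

0.19 K

ΔT = Δh/(αH) = 0.077 / (2.1×10⁻⁴ × 1900) ≈ 0.1930 K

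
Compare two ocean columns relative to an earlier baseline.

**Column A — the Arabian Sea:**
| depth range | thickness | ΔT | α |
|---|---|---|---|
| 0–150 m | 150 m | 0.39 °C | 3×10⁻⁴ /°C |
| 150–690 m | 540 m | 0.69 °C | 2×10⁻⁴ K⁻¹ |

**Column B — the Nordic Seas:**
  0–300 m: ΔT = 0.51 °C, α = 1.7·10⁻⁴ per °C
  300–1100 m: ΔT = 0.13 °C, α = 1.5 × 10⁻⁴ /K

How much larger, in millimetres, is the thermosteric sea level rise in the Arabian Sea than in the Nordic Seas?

50.5 mm

A 3×10⁻⁴ × 150 × 0.39 = 0.01755 m
A 150–690 m: 540 × 0.69 × 2×10⁻⁴ = 0.07452 m
A total: 0.09207 m
B Layer 1: 0.51 × 1.7×10⁻⁴ × 300 = 0.02601 m
B 0.13 × 1.5×10⁻⁴ × 800 = 0.01560 m
B total: 0.04161 m
Difference: 0.09207 − 0.04161 = 0.05046 m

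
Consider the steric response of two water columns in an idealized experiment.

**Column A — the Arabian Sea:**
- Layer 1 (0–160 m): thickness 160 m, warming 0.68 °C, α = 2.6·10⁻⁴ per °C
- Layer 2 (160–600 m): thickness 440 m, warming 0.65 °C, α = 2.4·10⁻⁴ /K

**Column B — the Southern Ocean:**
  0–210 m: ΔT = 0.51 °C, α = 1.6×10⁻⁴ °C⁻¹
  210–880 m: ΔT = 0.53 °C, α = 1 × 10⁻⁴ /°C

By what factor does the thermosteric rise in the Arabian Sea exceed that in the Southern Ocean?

1.8

A 2.6×10⁻⁴ × 0.68 × 160 = 0.028288 m
A Layer 2: 440 × 2.4×10⁻⁴ × 0.65 = 0.06864 m
A total: 0.096928 m
B Layer 1: 0.51 × 1.6×10⁻⁴ × 210 = 0.017136 m
B 1×10⁻⁴ × 0.53 × 670 = 0.03551 m
B total: 0.052646 m
Ratio: 0.096928 / 0.052646 ≈ 1.841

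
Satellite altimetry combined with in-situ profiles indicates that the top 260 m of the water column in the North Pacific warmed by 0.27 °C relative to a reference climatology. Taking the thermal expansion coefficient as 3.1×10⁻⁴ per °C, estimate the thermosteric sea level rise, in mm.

21.8 mm

Δh = αΔT·H = 3.1×10⁻⁴ × 0.27 × 260 = 0.021762 m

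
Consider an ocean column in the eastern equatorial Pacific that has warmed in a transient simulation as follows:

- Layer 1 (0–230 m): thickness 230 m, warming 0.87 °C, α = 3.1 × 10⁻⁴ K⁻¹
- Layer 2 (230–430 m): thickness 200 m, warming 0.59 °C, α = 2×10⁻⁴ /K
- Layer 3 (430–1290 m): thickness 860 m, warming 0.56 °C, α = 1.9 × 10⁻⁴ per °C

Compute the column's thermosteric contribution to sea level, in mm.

180 mm of thermosteric rise

230 × 3.1×10⁻⁴ × 0.87 = 0.062031 m
200 × 2×10⁻⁴ × 0.59 = 0.02360 m
0.56 × 860 × 1.9×10⁻⁴ = 0.091504 m
Δh = 0.062031 + 0.02360 + 0.091504 = 0.177135 m ≈ 180 mm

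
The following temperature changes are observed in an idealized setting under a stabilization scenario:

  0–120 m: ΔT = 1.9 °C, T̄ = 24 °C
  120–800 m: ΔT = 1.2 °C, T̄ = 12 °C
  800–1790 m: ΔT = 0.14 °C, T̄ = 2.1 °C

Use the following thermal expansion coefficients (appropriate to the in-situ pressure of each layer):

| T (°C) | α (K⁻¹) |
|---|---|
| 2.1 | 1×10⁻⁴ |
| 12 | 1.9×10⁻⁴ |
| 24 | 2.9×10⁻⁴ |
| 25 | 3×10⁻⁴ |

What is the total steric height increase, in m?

Layer 1 at 24 °C → α = 2.9×10⁻⁴ K⁻¹
Layer 2 at 12 °C → α = 1.9×10⁻⁴ K⁻¹
Layer 3 at 2.1 °C → α = 1×10⁻⁴ K⁻¹
0–120 m: 120 × 1.9 × 2.9×10⁻⁴ = 0.06612 m
Layer 2: 1.2 × 1.9×10⁻⁴ × 680 = 0.15504 m
Layer 3: 0.14 × 990 × 1×10⁻⁴ = 0.01386 m
Δh = 0.06612 + 0.15504 + 0.01386 = 0.23502 m

Δh = 0.235 m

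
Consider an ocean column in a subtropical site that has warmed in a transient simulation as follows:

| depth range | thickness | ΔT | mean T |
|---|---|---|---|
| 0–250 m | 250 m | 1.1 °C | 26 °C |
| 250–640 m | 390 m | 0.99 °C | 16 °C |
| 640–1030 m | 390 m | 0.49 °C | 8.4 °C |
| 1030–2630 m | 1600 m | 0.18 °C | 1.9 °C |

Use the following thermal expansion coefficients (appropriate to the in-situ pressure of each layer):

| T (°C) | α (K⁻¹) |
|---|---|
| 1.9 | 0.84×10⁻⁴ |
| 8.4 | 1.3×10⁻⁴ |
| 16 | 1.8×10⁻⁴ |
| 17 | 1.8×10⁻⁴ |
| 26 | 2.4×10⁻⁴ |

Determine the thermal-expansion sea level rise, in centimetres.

18.5 cm

Layer 1 at 26 °C → α = 2.4×10⁻⁴ K⁻¹
Layer 2 at 16 °C → α = 1.8×10⁻⁴ K⁻¹
Layer 3 at 8.4 °C → α = 1.3×10⁻⁴ K⁻¹
Layer 4 at 1.9 °C → α = 0.84×10⁻⁴ K⁻¹
Layer 1: 1.1 × 2.4×10⁻⁴ × 250 = 0.06600 m
0.99 × 1.8×10⁻⁴ × 390 = 0.069498 m
Layer 3: 390 × 0.49 × 1.3×10⁻⁴ = 0.024843 m
1030–2630 m: 1600 × 0.84×10⁻⁴ × 0.18 = 0.024192 m
Δh = 0.06600 + 0.069498 + 0.024843 + 0.024192 = 0.184533 m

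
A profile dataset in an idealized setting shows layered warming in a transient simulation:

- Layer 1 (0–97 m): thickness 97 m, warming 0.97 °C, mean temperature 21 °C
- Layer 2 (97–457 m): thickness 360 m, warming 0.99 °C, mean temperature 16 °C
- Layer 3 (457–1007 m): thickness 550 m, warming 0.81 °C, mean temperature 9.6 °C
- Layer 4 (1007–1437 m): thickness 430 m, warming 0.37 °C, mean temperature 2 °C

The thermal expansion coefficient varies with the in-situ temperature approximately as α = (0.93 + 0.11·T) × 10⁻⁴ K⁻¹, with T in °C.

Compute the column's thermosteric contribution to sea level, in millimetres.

230 mm of thermosteric rise

Layer 1: α = (0.93 + 0.11×21)×10⁻⁴ = 3.24×10⁻⁴ K⁻¹
Layer 2: α = (0.93 + 0.11×16)×10⁻⁴ = 2.69×10⁻⁴ K⁻¹
Layer 3: α = (0.93 + 0.11×9.6)×10⁻⁴ = 1.986×10⁻⁴ K⁻¹
Layer 4: α = (0.93 + 0.11×2)×10⁻⁴ = 1.15×10⁻⁴ K⁻¹
Layer 1: 0.97 × 97 × 3.24×10⁻⁴ = 0.03048516 m
97–457 m: 360 × 0.99 × 2.69×10⁻⁴ = 0.0958716 m
Layer 3: 550 × 1.986×10⁻⁴ × 0.81 = 0.0884763 m
1007–1437 m: 1.15×10⁻⁴ × 430 × 0.37 = 0.0182965 m
Δh = 0.03048516 + 0.0958716 + 0.0884763 + 0.0182965 = 0.23312956 m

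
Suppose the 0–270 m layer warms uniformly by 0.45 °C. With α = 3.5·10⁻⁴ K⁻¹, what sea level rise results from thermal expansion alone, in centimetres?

Δh = αΔT·H = 3.5×10⁻⁴ × 0.45 × 270 = 0.042525 m

Δh = 4.25 cm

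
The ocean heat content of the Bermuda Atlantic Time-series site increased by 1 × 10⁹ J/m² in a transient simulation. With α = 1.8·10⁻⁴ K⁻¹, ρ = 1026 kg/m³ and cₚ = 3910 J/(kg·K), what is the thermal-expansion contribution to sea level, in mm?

Δh = αQ/(ρcₚ) = 1.8×10⁻⁴ × 1×10⁹ / (1026 × 3910) ≈ 0.044869 m

about 44.9 mm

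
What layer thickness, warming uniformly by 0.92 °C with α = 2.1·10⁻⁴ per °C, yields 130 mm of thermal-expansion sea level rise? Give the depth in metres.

H = Δh/(αΔT) = 0.13 / (2.1×10⁻⁴ × 0.92) ≈ 672.9 m

673 m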